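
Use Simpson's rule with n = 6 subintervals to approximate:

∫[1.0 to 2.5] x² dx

f(x) = x²
a = 1.0, b = 2.5, n = 6
h = (b - a)/n = 0.250000

Simpson's rule: (h/3)[f(x₀) + 4f(x₁) + 2f(x₂) + ... + f(xₙ)]

x_0 = 1.0000, f(x_0) = 1.000000, coefficient = 1
x_1 = 1.2500, f(x_1) = 1.562500, coefficient = 4
x_2 = 1.5000, f(x_2) = 2.250000, coefficient = 2
x_3 = 1.7500, f(x_3) = 3.062500, coefficient = 4
x_4 = 2.0000, f(x_4) = 4.000000, coefficient = 2
x_5 = 2.2500, f(x_5) = 5.062500, coefficient = 4
x_6 = 2.5000, f(x_6) = 6.250000, coefficient = 1

I ≈ (0.250000/3) × 58.500000 = 4.875000
Exact value: 4.875000
Error: 0.000000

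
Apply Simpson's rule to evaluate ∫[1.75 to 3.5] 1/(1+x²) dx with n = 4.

f(x) = 1/(1+x²)
a = 1.75, b = 3.5, n = 4
h = (b - a)/n = 0.437500

Simpson's rule: (h/3)[f(x₀) + 4f(x₁) + 2f(x₂) + ... + f(xₙ)]

x_0 = 1.7500, f(x_0) = 0.246154, coefficient = 1
x_1 = 2.1875, f(x_1) = 0.172856, coefficient = 4
x_2 = 2.6250, f(x_2) = 0.126733, coefficient = 2
x_3 = 3.0625, f(x_3) = 0.096349, coefficient = 4
x_4 = 3.5000, f(x_4) = 0.075472, coefficient = 1

I ≈ (0.437500/3) × 1.651913 = 0.240904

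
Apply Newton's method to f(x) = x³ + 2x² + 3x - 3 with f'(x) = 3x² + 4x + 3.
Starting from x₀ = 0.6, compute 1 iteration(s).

f(x) = x³ + 2x² + 3x - 3
f'(x) = 3x² + 4x + 3
x₀ = 0.6

Newton-Raphson formula: x_{n+1} = x_n - f(x_n)/f'(x_n)

Iteration 1:
  f(0.600000) = -0.264000
  f'(0.600000) = 6.480000
  x_1 = 0.600000 - (-0.264000)/6.480000 = 0.640741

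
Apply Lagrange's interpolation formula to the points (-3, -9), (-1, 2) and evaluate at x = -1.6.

Lagrange interpolation formula:
P(x) = Σ yᵢ × Lᵢ(x)
where Lᵢ(x) = Π_{j≠i} (x - xⱼ)/(xᵢ - xⱼ)

L_0(-1.6) = (-1.6 - (-1))/(-3 - (-1)) = 0.300000
L_1(-1.6) = (-1.6 - (-3))/(-1 - (-3)) = 0.700000

P(-1.6) = (-9)×L_0(-1.6) + 2×L_1(-1.6)
P(-1.6) = -1.300000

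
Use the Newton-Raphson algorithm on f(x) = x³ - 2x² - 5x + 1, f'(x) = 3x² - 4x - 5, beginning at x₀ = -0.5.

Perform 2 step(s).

f(x) = x³ - 2x² - 5x + 1
f'(x) = 3x² - 4x - 5
x₀ = -0.5

Newton-Raphson formula: x_{n+1} = x_n - f(x_n)/f'(x_n)

Iteration 1:
  f(-0.500000) = 2.875000
  f'(-0.500000) = -2.250000
  x_1 = -0.500000 - 2.875000/(-2.250000) = 0.777778
Iteration 2:
  f(0.777778) = -3.628258
  f'(0.777778) = -6.296296
  x_2 = 0.777778 - (-3.628258)/(-6.296296) = 0.201525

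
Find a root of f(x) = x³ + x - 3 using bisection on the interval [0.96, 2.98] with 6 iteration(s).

f(x) = x³ + x - 3
Initial interval: [0.96, 2.98]

Iteration 1:
  c_1 = (0.960000 + 2.980000)/2 = 1.970000
  f(c_1) = f(1.970000) = 6.615373
  f(a) × f(c) < 0, new interval: [0.960000, 1.970000]
Iteration 2:
  c_2 = (0.960000 + 1.970000)/2 = 1.465000
  f(c_2) = f(1.465000) = 1.609220
  f(a) × f(c) < 0, new interval: [0.960000, 1.465000]
Iteration 3:
  c_3 = (0.960000 + 1.465000)/2 = 1.212500
  f(c_3) = f(1.212500) = -0.004936
  f(a) × f(c) ≥ 0, new interval: [1.212500, 1.465000]
Iteration 4:
  c_4 = (1.212500 + 1.465000)/2 = 1.338750
  f(c_4) = f(1.338750) = 0.738127
  f(a) × f(c) < 0, new interval: [1.212500, 1.338750]
Iteration 5:
  c_5 = (1.212500 + 1.338750)/2 = 1.275625
  f(c_5) = f(1.275625) = 0.351346
  f(a) × f(c) < 0, new interval: [1.212500, 1.275625]
Iteration 6:
  c_6 = (1.212500 + 1.275625)/2 = 1.244062
  f(c_6) = f(1.244062) = 0.169487
  f(a) × f(c) < 0, new interval: [1.212500, 1.244062]

After 6 iteration(s), the approximation is c_6 = 1.244062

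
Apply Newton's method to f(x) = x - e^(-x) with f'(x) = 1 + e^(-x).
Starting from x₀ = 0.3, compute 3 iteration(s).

f(x) = x - e^(-x)
f'(x) = 1 + e^(-x)
x₀ = 0.3

Newton-Raphson formula: x_{n+1} = x_n - f(x_n)/f'(x_n)

Iteration 1:
  f(0.300000) = -0.440818
  f'(0.300000) = 1.740818
  x_1 = 0.300000 - (-0.440818)/1.740818 = 0.553225
Iteration 2:
  f(0.553225) = -0.021868
  f'(0.553225) = 1.575092
  x_2 = 0.553225 - (-0.021868)/1.575092 = 0.567108
Iteration 3:
  f(0.567108) = -0.000055
  f'(0.567108) = 1.567163
  x_3 = 0.567108 - (-0.000055)/1.567163 = 0.567143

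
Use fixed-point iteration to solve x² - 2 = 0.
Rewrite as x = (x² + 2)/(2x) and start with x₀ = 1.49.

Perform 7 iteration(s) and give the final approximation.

Equation: x² - 2 = 0
Fixed-point form: x = (x² + 2)/(2x)
x₀ = 1.49

x_1 = g(1.490000) = 1.416141
x_2 = g(1.416141) = 1.414215
x_3 = g(1.414215) = 1.414214
x_4 = g(1.414214) = 1.414214
x_5 = g(1.414214) = 1.414214
x_6 = g(1.414214) = 1.414214
x_7 = g(1.414214) = 1.414214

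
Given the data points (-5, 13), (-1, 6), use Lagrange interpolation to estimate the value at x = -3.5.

Lagrange interpolation formula:
P(x) = Σ yᵢ × Lᵢ(x)
where Lᵢ(x) = Π_{j≠i} (x - xⱼ)/(xᵢ - xⱼ)

L_0(-3.5) = (-3.5 - (-1))/(-5 - (-1)) = 0.625000
L_1(-3.5) = (-3.5 - (-5))/(-1 - (-5)) = 0.375000

P(-3.5) = 13×L_0(-3.5) + 6×L_1(-3.5)
P(-3.5) = 10.375000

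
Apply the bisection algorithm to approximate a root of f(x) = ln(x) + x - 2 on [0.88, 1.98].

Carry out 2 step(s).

f(x) = ln(x) + x - 2
Initial interval: [0.88, 1.98]

Iteration 1:
  c_1 = (0.880000 + 1.980000)/2 = 1.430000
  f(c_1) = f(1.430000) = -0.212326
  f(a) × f(c) ≥ 0, new interval: [1.430000, 1.980000]
Iteration 2:
  c_2 = (1.430000 + 1.980000)/2 = 1.705000
  f(c_2) = f(1.705000) = 0.238565
  f(a) × f(c) < 0, new interval: [1.430000, 1.705000]

After 2 iteration(s), the approximation is c_2 = 1.705000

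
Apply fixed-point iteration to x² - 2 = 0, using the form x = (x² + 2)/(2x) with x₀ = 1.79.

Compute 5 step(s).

Equation: x² - 2 = 0
Fixed-point form: x = (x² + 2)/(2x)
x₀ = 1.79

x_1 = g(1.790000) = 1.453659
x_2 = g(1.453659) = 1.414749
x_3 = g(1.414749) = 1.414214
x_4 = g(1.414214) = 1.414214
x_5 = g(1.414214) = 1.414214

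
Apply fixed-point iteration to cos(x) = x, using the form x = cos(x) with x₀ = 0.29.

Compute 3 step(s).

Equation: cos(x) = x
Fixed-point form: x = cos(x)
x₀ = 0.29

x_1 = g(0.290000) = 0.958244
x_2 = g(0.958244) = 0.574958
x_3 = g(0.574958) = 0.839215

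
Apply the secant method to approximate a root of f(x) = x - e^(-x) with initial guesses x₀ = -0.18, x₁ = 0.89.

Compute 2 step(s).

f(x) = x - e^(-x)
x₀ = -0.18, x₁ = 0.89

Secant formula: x_{n+1} = x_n - f(x_n)(x_n - x_{n-1})/(f(x_n) - f(x_{n-1}))

Iteration 1:
  f(-0.180000) = -1.377217
  f(0.890000) = 0.479344
  x_2 = 0.890000 - 0.479344×(0.890000 - (-0.180000))/(0.479344 - (-1.377217))
       = 0.613738
Iteration 2:
  f(0.890000) = 0.479344
  f(0.613738) = 0.072414
  x_3 = 0.613738 - 0.072414×(0.613738 - 0.890000)/(0.072414 - 0.479344)
       = 0.564576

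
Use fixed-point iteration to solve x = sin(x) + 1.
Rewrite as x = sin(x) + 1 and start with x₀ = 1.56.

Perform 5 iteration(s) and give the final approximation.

Equation: x = sin(x) + 1
Fixed-point form: x = sin(x) + 1
x₀ = 1.56

x_1 = g(1.560000) = 1.999942
x_2 = g(1.999942) = 1.909322
x_3 = g(1.909322) = 1.943245
x_4 = g(1.943245) = 1.931439
x_5 = g(1.931439) = 1.935670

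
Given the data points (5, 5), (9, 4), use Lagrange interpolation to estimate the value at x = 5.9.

Lagrange interpolation formula:
P(x) = Σ yᵢ × Lᵢ(x)
where Lᵢ(x) = Π_{j≠i} (x - xⱼ)/(xᵢ - xⱼ)

L_0(5.9) = (5.9 - 9)/(5 - 9) = 0.775000
L_1(5.9) = (5.9 - 5)/(9 - 5) = 0.225000

P(5.9) = 5×L_0(5.9) + 4×L_1(5.9)
P(5.9) = 4.775000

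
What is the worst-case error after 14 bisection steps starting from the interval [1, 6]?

Bisection error bound: |error| ≤ (b-a)/2^n
|error| ≤ (6 - 1)/2^14 = 5/2^14
|error| ≤ 0.0003051758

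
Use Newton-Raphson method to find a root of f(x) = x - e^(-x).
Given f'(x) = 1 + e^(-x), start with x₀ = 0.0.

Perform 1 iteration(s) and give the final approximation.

f(x) = x - e^(-x)
f'(x) = 1 + e^(-x)
x₀ = 0.0

Newton-Raphson formula: x_{n+1} = x_n - f(x_n)/f'(x_n)

Iteration 1:
  f(0.000000) = -1.000000
  f'(0.000000) = 2.000000
  x_1 = 0.000000 - (-1.000000)/2.000000 = 0.500000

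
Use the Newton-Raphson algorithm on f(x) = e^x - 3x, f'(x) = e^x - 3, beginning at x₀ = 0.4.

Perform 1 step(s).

f(x) = e^x - 3x
f'(x) = e^x - 3
x₀ = 0.4

Newton-Raphson formula: x_{n+1} = x_n - f(x_n)/f'(x_n)

Iteration 1:
  f(0.400000) = 0.291825
  f'(0.400000) = -1.508175
  x_1 = 0.400000 - 0.291825/(-1.508175) = 0.593495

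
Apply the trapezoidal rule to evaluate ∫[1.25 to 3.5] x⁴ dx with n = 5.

f(x) = x⁴
a = 1.25, b = 3.5, n = 5
h = (b - a)/n = 0.450000

Trapezoidal rule: (h/2)[f(x₀) + 2f(x₁) + 2f(x₂) + ... + f(xₙ)]

x_0 = 1.2500, f(x_0) = 2.441406, coefficient = 1
x_1 = 1.7000, f(x_1) = 8.352100, coefficient = 2
x_2 = 2.1500, f(x_2) = 21.367506, coefficient = 2
x_3 = 2.6000, f(x_3) = 45.697600, coefficient = 2
x_4 = 3.0500, f(x_4) = 86.536506, coefficient = 2
x_5 = 3.5000, f(x_5) = 150.062500, coefficient = 1

I ≈ (0.450000/2) × 476.411331 = 107.192550
Exact value: 104.433398
Error: 2.759151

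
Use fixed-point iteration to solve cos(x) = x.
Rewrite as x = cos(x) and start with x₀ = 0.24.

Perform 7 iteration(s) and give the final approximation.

Equation: cos(x) = x
Fixed-point form: x = cos(x)
x₀ = 0.24

x_1 = g(0.240000) = 0.971338
x_2 = g(0.971338) = 0.564195
x_3 = g(0.564195) = 0.845019
x_4 = g(0.845019) = 0.663717
x_5 = g(0.663717) = 0.787708
x_6 = g(0.787708) = 0.705472
x_7 = g(0.705472) = 0.761306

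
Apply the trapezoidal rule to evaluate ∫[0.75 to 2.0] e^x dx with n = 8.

f(x) = e^x
a = 0.75, b = 2.0, n = 8
h = (b - a)/n = 0.156250

Trapezoidal rule: (h/2)[f(x₀) + 2f(x₁) + 2f(x₂) + ... + f(xₙ)]

x_0 = 0.7500, f(x_0) = 2.117000, coefficient = 1
x_1 = 0.9062, f(x_1) = 2.475024, coefficient = 2
x_2 = 1.0625, f(x_2) = 2.893596, coefficient = 2
x_3 = 1.2188, f(x_3) = 3.382956, coefficient = 2
x_4 = 1.3750, f(x_4) = 3.955077, coefficient = 2
x_5 = 1.5312, f(x_5) = 4.623953, coefficient = 2
x_6 = 1.6875, f(x_6) = 5.405949, coefficient = 2
x_7 = 1.8438, f(x_7) = 6.320195, coefficient = 2
x_8 = 2.0000, f(x_8) = 7.389056, coefficient = 1

I ≈ (0.156250/2) × 67.619555 = 5.282778
Exact value: 5.272056
Error: 0.010722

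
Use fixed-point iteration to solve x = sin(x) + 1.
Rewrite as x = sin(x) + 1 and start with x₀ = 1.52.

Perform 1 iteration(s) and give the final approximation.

Equation: x = sin(x) + 1
Fixed-point form: x = sin(x) + 1
x₀ = 1.52

x_1 = g(1.520000) = 1.998710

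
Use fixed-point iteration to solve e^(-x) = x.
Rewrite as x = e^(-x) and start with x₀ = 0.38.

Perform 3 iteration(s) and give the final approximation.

Equation: e^(-x) = x
Fixed-point form: x = e^(-x)
x₀ = 0.38

x_1 = g(0.380000) = 0.683861
x_2 = g(0.683861) = 0.504665
x_3 = g(0.504665) = 0.603708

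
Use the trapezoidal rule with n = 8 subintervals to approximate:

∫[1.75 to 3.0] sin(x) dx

f(x) = sin(x)
a = 1.75, b = 3.0, n = 8
h = (b - a)/n = 0.156250

Trapezoidal rule: (h/2)[f(x₀) + 2f(x₁) + 2f(x₂) + ... + f(xₙ)]

x_0 = 1.7500, f(x_0) = 0.983986, coefficient = 1
x_1 = 1.9062, f(x_1) = 0.944261, coefficient = 2
x_2 = 2.0625, f(x_2) = 0.881530, coefficient = 2
x_3 = 2.2188, f(x_3) = 0.797321, coefficient = 2
x_4 = 2.3750, f(x_4) = 0.693685, coefficient = 2
x_5 = 2.5312, f(x_5) = 0.573148, coefficient = 2
x_6 = 2.6875, f(x_6) = 0.438647, coefficient = 2
x_7 = 2.8438, f(x_7) = 0.293459, coefficient = 2
x_8 = 3.0000, f(x_8) = 0.141120, coefficient = 1

I ≈ (0.156250/2) × 10.369207 = 0.810094
Exact value: 0.811746
Error: 0.001652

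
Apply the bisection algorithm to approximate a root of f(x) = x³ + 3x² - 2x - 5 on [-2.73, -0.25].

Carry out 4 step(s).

f(x) = x³ + 3x² - 2x - 5
Initial interval: [-2.73, -0.25]

Iteration 1:
  c_1 = (-2.730000 + (-0.250000))/2 = -1.490000
  f(c_1) = f(-1.490000) = 1.332351
  f(a) × f(c) ≥ 0, new interval: [-1.490000, -0.250000]
Iteration 2:
  c_2 = (-1.490000 + (-0.250000))/2 = -0.870000
  f(c_2) = f(-0.870000) = -1.647803
  f(a) × f(c) < 0, new interval: [-1.490000, -0.870000]
Iteration 3:
  c_3 = (-1.490000 + (-0.870000))/2 = -1.180000
  f(c_3) = f(-1.180000) = -0.105832
  f(a) × f(c) < 0, new interval: [-1.490000, -1.180000]
Iteration 4:
  c_4 = (-1.490000 + (-1.180000))/2 = -1.335000
  f(c_4) = f(-1.335000) = 0.637405
  f(a) × f(c) ≥ 0, new interval: [-1.335000, -1.180000]

After 4 iteration(s), the approximation is c_4 = -1.335000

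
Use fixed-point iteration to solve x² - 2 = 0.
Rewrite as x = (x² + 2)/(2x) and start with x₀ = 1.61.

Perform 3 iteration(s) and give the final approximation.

Equation: x² - 2 = 0
Fixed-point form: x = (x² + 2)/(2x)
x₀ = 1.61

x_1 = g(1.610000) = 1.426118
x_2 = g(1.426118) = 1.414263
x_3 = g(1.414263) = 1.414214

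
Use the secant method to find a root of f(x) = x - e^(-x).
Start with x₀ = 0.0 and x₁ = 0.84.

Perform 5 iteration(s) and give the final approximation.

f(x) = x - e^(-x)
x₀ = 0.0, x₁ = 0.84

Secant formula: x_{n+1} = x_n - f(x_n)(x_n - x_{n-1})/(f(x_n) - f(x_{n-1}))

Iteration 1:
  f(0.000000) = -1.000000
  f(0.840000) = 0.408289
  x_2 = 0.840000 - 0.408289×(0.840000 - 0.000000)/(0.408289 - (-1.000000))
       = 0.596468
Iteration 2:
  f(0.840000) = 0.408289
  f(0.596468) = 0.045715
  x_3 = 0.596468 - 0.045715×(0.596468 - 0.840000)/(0.045715 - 0.408289)
       = 0.565763
Iteration 3:
  f(0.596468) = 0.045715
  f(0.565763) = -0.002164
  x_4 = 0.565763 - (-0.002164)×(0.565763 - 0.596468)/(-0.002164 - 0.045715)
       = 0.567151
Iteration 4:
  f(0.565763) = -0.002164
  f(0.567151) = 0.000011
  x_5 = 0.567151 - 0.000011×(0.567151 - 0.565763)/(0.000011 - (-0.002164))
       = 0.567143
Iteration 5:
  f(0.567151) = 0.000011
  f(0.567143) = 0.000000
  x_6 = 0.567143 - 0.000000×(0.567143 - 0.567151)/(0.000000 - 0.000011)
       = 0.567143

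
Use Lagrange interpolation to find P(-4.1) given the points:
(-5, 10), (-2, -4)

Lagrange interpolation formula:
P(x) = Σ yᵢ × Lᵢ(x)
where Lᵢ(x) = Π_{j≠i} (x - xⱼ)/(xᵢ - xⱼ)

L_0(-4.1) = (-4.1 - (-2))/(-5 - (-2)) = 0.700000
L_1(-4.1) = (-4.1 - (-5))/(-2 - (-5)) = 0.300000

P(-4.1) = 10×L_0(-4.1) + (-4)×L_1(-4.1)
P(-4.1) = 5.800000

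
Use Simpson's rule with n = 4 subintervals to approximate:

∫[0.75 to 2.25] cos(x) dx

f(x) = cos(x)
a = 0.75, b = 2.25, n = 4
h = (b - a)/n = 0.375000

Simpson's rule: (h/3)[f(x₀) + 4f(x₁) + 2f(x₂) + ... + f(xₙ)]

x_0 = 0.7500, f(x_0) = 0.731689, coefficient = 1
x_1 = 1.1250, f(x_1) = 0.431177, coefficient = 4
x_2 = 1.5000, f(x_2) = 0.070737, coefficient = 2
x_3 = 1.8750, f(x_3) = -0.299534, coefficient = 4
x_4 = 2.2500, f(x_4) = -0.628174, coefficient = 1

I ≈ (0.375000/3) × 0.771562 = 0.096445
Exact value: 0.096434
Error: 0.000011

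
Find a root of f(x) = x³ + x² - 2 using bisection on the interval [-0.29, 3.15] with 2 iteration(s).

f(x) = x³ + x² - 2
Initial interval: [-0.29, 3.15]

Iteration 1:
  c_1 = (-0.290000 + 3.150000)/2 = 1.430000
  f(c_1) = f(1.430000) = 2.969107
  f(a) × f(c) < 0, new interval: [-0.290000, 1.430000]
Iteration 2:
  c_2 = (-0.290000 + 1.430000)/2 = 0.570000
  f(c_2) = f(0.570000) = -1.489907
  f(a) × f(c) ≥ 0, new interval: [0.570000, 1.430000]

After 2 iteration(s), the approximation is c_2 = 0.570000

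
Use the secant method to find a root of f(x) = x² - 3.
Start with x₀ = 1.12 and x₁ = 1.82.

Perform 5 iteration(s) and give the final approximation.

f(x) = x² - 3
x₀ = 1.12, x₁ = 1.82

Secant formula: x_{n+1} = x_n - f(x_n)(x_n - x_{n-1})/(f(x_n) - f(x_{n-1}))

Iteration 1:
  f(1.120000) = -1.745600
  f(1.820000) = 0.312400
  x_2 = 1.820000 - 0.312400×(1.820000 - 1.120000)/(0.312400 - (-1.745600))
       = 1.713741
Iteration 2:
  f(1.820000) = 0.312400
  f(1.713741) = -0.063090
  x_3 = 1.713741 - (-0.063090)×(1.713741 - 1.820000)/(-0.063090 - 0.312400)
       = 1.731595
Iteration 3:
  f(1.713741) = -0.063090
  f(1.731595) = -0.001578
  x_4 = 1.731595 - (-0.001578)×(1.731595 - 1.713741)/(-0.001578 - (-0.063090))
       = 1.732053
Iteration 4:
  f(1.731595) = -0.001578
  f(1.732053) = 0.000008
  x_5 = 1.732053 - 0.000008×(1.732053 - 1.731595)/(0.000008 - (-0.001578))
       = 1.732051
Iteration 5:
  f(1.732053) = 0.000008
  f(1.732051) = 0.000000
  x_6 = 1.732051 - 0.000000×(1.732051 - 1.732053)/(0.000000 - 0.000008)
       = 1.732051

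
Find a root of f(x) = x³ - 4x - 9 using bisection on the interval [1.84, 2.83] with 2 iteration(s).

f(x) = x³ - 4x - 9
Initial interval: [1.84, 2.83]

Iteration 1:
  c_1 = (1.840000 + 2.830000)/2 = 2.335000
  f(c_1) = f(2.335000) = -5.609055
  f(a) × f(c) ≥ 0, new interval: [2.335000, 2.830000]
Iteration 2:
  c_2 = (2.335000 + 2.830000)/2 = 2.582500
  f(c_2) = f(2.582500) = -2.106517
  f(a) × f(c) ≥ 0, new interval: [2.582500, 2.830000]

After 2 iteration(s), the approximation is c_2 = 2.582500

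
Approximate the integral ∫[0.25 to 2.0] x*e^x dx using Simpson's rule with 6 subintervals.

f(x) = x*e^x
a = 0.25, b = 2.0, n = 6
h = (b - a)/n = 0.291667

Simpson's rule: (h/3)[f(x₀) + 4f(x₁) + 2f(x₂) + ... + f(xₙ)]

x_0 = 0.2500, f(x_0) = 0.321006, coefficient = 1
x_1 = 0.5417, f(x_1) = 0.931054, coefficient = 4
x_2 = 0.8333, f(x_2) = 1.917480, coefficient = 2
x_3 = 1.1250, f(x_3) = 3.465244, coefficient = 4
x_4 = 1.4167, f(x_4) = 5.841417, coefficient = 2
x_5 = 1.7083, f(x_5) = 9.429580, coefficient = 4
x_6 = 2.0000, f(x_6) = 14.778112, coefficient = 1

I ≈ (0.291667/3) × 85.920425 = 8.353375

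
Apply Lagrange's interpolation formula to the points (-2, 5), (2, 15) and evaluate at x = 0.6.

Lagrange interpolation formula:
P(x) = Σ yᵢ × Lᵢ(x)
where Lᵢ(x) = Π_{j≠i} (x - xⱼ)/(xᵢ - xⱼ)

L_0(0.6) = (0.6 - 2)/(-2 - 2) = 0.350000
L_1(0.6) = (0.6 - (-2))/(2 - (-2)) = 0.650000

P(0.6) = 5×L_0(0.6) + 15×L_1(0.6)
P(0.6) = 11.500000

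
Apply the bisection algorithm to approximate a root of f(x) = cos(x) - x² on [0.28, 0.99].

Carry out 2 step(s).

f(x) = cos(x) - x²
Initial interval: [0.28, 0.99]

Iteration 1:
  c_1 = (0.280000 + 0.990000)/2 = 0.635000
  f(c_1) = f(0.635000) = 0.401847
  f(a) × f(c) ≥ 0, new interval: [0.635000, 0.990000]
Iteration 2:
  c_2 = (0.635000 + 0.990000)/2 = 0.812500
  f(c_2) = f(0.812500) = 0.027529
  f(a) × f(c) ≥ 0, new interval: [0.812500, 0.990000]

After 2 iteration(s), the approximation is c_2 = 0.812500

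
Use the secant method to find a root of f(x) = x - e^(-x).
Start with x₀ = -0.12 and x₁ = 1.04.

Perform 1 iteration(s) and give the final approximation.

f(x) = x - e^(-x)
x₀ = -0.12, x₁ = 1.04

Secant formula: x_{n+1} = x_n - f(x_n)(x_n - x_{n-1})/(f(x_n) - f(x_{n-1}))

Iteration 1:
  f(-0.120000) = -1.247497
  f(1.040000) = 0.686545
  x_2 = 1.040000 - 0.686545×(1.040000 - (-0.120000))/(0.686545 - (-1.247497))
       = 0.628224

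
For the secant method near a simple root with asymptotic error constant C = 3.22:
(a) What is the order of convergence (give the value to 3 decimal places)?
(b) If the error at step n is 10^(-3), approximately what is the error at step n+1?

(a) Secant method has superlinear convergence with order φ = (1+√5)/2 ≈ 1.618.
    This means |e_{n+1}| ≈ C|e_n|^1.618.

(b) With |e_n| = 10^(-3) and C = 3.22:
    |e_{n+1}| ≈ 3.22 × (10^(-3))^1.618 = 3.22 × 10^(-4.85)

(a) ≈ 1.618 (golden ratio); (b) |e_{n+1}| ≈ 4.506e-05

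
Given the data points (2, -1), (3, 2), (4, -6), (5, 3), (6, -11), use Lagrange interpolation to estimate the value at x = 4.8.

Lagrange interpolation formula:
P(x) = Σ yᵢ × Lᵢ(x)
where Lᵢ(x) = Π_{j≠i} (x - xⱼ)/(xᵢ - xⱼ)

L_0(4.8) = (4.8 - 3)/(2 - 3) × (4.8 - 4)/(2 - 4) × (4.8 - 5)/(2 - 5) × (4.8 - 6)/(2 - 6) = 0.014400
L_1(4.8) = (4.8 - 2)/(3 - 2) × (4.8 - 4)/(3 - 4) × (4.8 - 5)/(3 - 5) × (4.8 - 6)/(3 - 6) = -0.089600
L_2(4.8) = (4.8 - 2)/(4 - 2) × (4.8 - 3)/(4 - 3) × (4.8 - 5)/(4 - 5) × (4.8 - 6)/(4 - 6) = 0.302400
L_3(4.8) = (4.8 - 2)/(5 - 2) × (4.8 - 3)/(5 - 3) × (4.8 - 4)/(5 - 4) × (4.8 - 6)/(5 - 6) = 0.806400
L_4(4.8) = (4.8 - 2)/(6 - 2) × (4.8 - 3)/(6 - 3) × (4.8 - 4)/(6 - 4) × (4.8 - 5)/(6 - 5) = -0.033600

P(4.8) = (-1)×L_0(4.8) + 2×L_1(4.8) + (-6)×L_2(4.8) + 3×L_3(4.8) + (-11)×L_4(4.8)
P(4.8) = 0.780800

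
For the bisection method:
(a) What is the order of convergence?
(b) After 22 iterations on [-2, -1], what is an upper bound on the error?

(a) Bisection has linear (order 1) convergence; the error is halved each step.

(b) Error bound = (b-a)/2^n = (-1 - (-2))/2^{22}
    = 1/2^{22}

(a) 1 (linear); (b) error ≤ 2.38e-07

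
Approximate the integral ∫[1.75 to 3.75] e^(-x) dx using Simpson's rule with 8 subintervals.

f(x) = e^(-x)
a = 1.75, b = 3.75, n = 8
h = (b - a)/n = 0.250000

Simpson's rule: (h/3)[f(x₀) + 4f(x₁) + 2f(x₂) + ... + f(xₙ)]

x_0 = 1.7500, f(x_0) = 0.173774, coefficient = 1
x_1 = 2.0000, f(x_1) = 0.135335, coefficient = 4
x_2 = 2.2500, f(x_2) = 0.105399, coefficient = 2
x_3 = 2.5000, f(x_3) = 0.082085, coefficient = 4
x_4 = 2.7500, f(x_4) = 0.063928, coefficient = 2
x_5 = 3.0000, f(x_5) = 0.049787, coefficient = 4
x_6 = 3.2500, f(x_6) = 0.038774, coefficient = 2
x_7 = 3.5000, f(x_7) = 0.030197, coefficient = 4
x_8 = 3.7500, f(x_8) = 0.023518, coefficient = 1

I ≈ (0.250000/3) × 1.803113 = 0.150259
Exact value: 0.150256
Error: 0.000003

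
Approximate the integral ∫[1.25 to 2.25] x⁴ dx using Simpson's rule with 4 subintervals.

f(x) = x⁴
a = 1.25, b = 2.25, n = 4
h = (b - a)/n = 0.250000

Simpson's rule: (h/3)[f(x₀) + 4f(x₁) + 2f(x₂) + ... + f(xₙ)]

x_0 = 1.2500, f(x_0) = 2.441406, coefficient = 1
x_1 = 1.5000, f(x_1) = 5.062500, coefficient = 4
x_2 = 1.7500, f(x_2) = 9.378906, coefficient = 2
x_3 = 2.0000, f(x_3) = 16.000000, coefficient = 4
x_4 = 2.2500, f(x_4) = 25.628906, coefficient = 1

I ≈ (0.250000/3) × 131.078125 = 10.923177
Exact value: 10.922656
Error: 0.000521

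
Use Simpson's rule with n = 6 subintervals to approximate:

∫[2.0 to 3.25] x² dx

f(x) = x²
a = 2.0, b = 3.25, n = 6
h = (b - a)/n = 0.208333

Simpson's rule: (h/3)[f(x₀) + 4f(x₁) + 2f(x₂) + ... + f(xₙ)]

x_0 = 2.0000, f(x_0) = 4.000000, coefficient = 1
x_1 = 2.2083, f(x_1) = 4.876736, coefficient = 4
x_2 = 2.4167, f(x_2) = 5.840278, coefficient = 2
x_3 = 2.6250, f(x_3) = 6.890625, coefficient = 4
x_4 = 2.8333, f(x_4) = 8.027778, coefficient = 2
x_5 = 3.0417, f(x_5) = 9.251736, coefficient = 4
x_6 = 3.2500, f(x_6) = 10.562500, coefficient = 1

I ≈ (0.208333/3) × 126.375000 = 8.776042
Exact value: 8.776042
Error: 0.000000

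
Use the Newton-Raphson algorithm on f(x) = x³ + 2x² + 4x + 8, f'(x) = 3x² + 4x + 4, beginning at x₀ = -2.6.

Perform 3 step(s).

f(x) = x³ + 2x² + 4x + 8
f'(x) = 3x² + 4x + 4
x₀ = -2.6

Newton-Raphson formula: x_{n+1} = x_n - f(x_n)/f'(x_n)

Iteration 1:
  f(-2.600000) = -6.456000
  f'(-2.600000) = 13.880000
  x_1 = -2.600000 - (-6.456000)/13.880000 = -2.134870
Iteration 2:
  f(-2.134870) = -1.154176
  f'(-2.134870) = 9.133533
  x_2 = -2.134870 - (-1.154176)/9.133533 = -2.008503
Iteration 3:
  f(-2.008503) = -0.068317
  f'(-2.008503) = 8.068245
  x_3 = -2.008503 - (-0.068317)/8.068245 = -2.000036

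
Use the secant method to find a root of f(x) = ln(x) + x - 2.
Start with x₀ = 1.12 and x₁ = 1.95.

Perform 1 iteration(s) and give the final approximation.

f(x) = ln(x) + x - 2
x₀ = 1.12, x₁ = 1.95

Secant formula: x_{n+1} = x_n - f(x_n)(x_n - x_{n-1})/(f(x_n) - f(x_{n-1}))

Iteration 1:
  f(1.120000) = -0.766671
  f(1.950000) = 0.617829
  x_2 = 1.950000 - 0.617829×(1.950000 - 1.120000)/(0.617829 - (-0.766671))
       = 1.579615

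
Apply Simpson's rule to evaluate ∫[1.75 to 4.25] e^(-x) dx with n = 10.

f(x) = e^(-x)
a = 1.75, b = 4.25, n = 10
h = (b - a)/n = 0.250000

Simpson's rule: (h/3)[f(x₀) + 4f(x₁) + 2f(x₂) + ... + f(xₙ)]

x_0 = 1.7500, f(x_0) = 0.173774, coefficient = 1
x_1 = 2.0000, f(x_1) = 0.135335, coefficient = 4
x_2 = 2.2500, f(x_2) = 0.105399, coefficient = 2
x_3 = 2.5000, f(x_3) = 0.082085, coefficient = 4
x_4 = 2.7500, f(x_4) = 0.063928, coefficient = 2
x_5 = 3.0000, f(x_5) = 0.049787, coefficient = 4
x_6 = 3.2500, f(x_6) = 0.038774, coefficient = 2
x_7 = 3.5000, f(x_7) = 0.030197, coefficient = 4
x_8 = 3.7500, f(x_8) = 0.023518, coefficient = 2
x_9 = 4.0000, f(x_9) = 0.018316, coefficient = 4
x_10 = 4.2500, f(x_10) = 0.014264, coefficient = 1

I ≈ (0.250000/3) × 1.914158 = 0.159513
Exact value: 0.159510
Error: 0.000003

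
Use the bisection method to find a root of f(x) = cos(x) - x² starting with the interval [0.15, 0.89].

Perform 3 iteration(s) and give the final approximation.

f(x) = cos(x) - x²
Initial interval: [0.15, 0.89]

Iteration 1:
  c_1 = (0.150000 + 0.890000)/2 = 0.520000
  f(c_1) = f(0.520000) = 0.597419
  f(a) × f(c) ≥ 0, new interval: [0.520000, 0.890000]
Iteration 2:
  c_2 = (0.520000 + 0.890000)/2 = 0.705000
  f(c_2) = f(0.705000) = 0.264587
  f(a) × f(c) ≥ 0, new interval: [0.705000, 0.890000]
Iteration 3:
  c_3 = (0.705000 + 0.890000)/2 = 0.797500
  f(c_3) = f(0.797500) = 0.062492
  f(a) × f(c) ≥ 0, new interval: [0.797500, 0.890000]

After 3 iteration(s), the approximation is c_3 = 0.797500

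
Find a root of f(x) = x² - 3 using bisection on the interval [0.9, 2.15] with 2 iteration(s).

f(x) = x² - 3
Initial interval: [0.9, 2.15]

Iteration 1:
  c_1 = (0.900000 + 2.150000)/2 = 1.525000
  f(c_1) = f(1.525000) = -0.674375
  f(a) × f(c) ≥ 0, new interval: [1.525000, 2.150000]
Iteration 2:
  c_2 = (1.525000 + 2.150000)/2 = 1.837500
  f(c_2) = f(1.837500) = 0.376406
  f(a) × f(c) < 0, new interval: [1.525000, 1.837500]

After 2 iteration(s), the approximation is c_2 = 1.837500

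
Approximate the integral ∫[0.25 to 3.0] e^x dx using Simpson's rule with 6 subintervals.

f(x) = e^x
a = 0.25, b = 3.0, n = 6
h = (b - a)/n = 0.458333

Simpson's rule: (h/3)[f(x₀) + 4f(x₁) + 2f(x₂) + ... + f(xₙ)]

x_0 = 0.2500, f(x_0) = 1.284025, coefficient = 1
x_1 = 0.7083, f(x_1) = 2.030604, coefficient = 4
x_2 = 1.1667, f(x_2) = 3.211271, coefficient = 2
x_3 = 1.6250, f(x_3) = 5.078419, coefficient = 4
x_4 = 2.0833, f(x_4) = 8.031195, coefficient = 2
x_5 = 2.5417, f(x_5) = 12.700821, coefficient = 4
x_6 = 3.0000, f(x_6) = 20.085537, coefficient = 1

I ≈ (0.458333/3) × 123.093871 = 18.806008
Exact value: 18.801512
Error: 0.004497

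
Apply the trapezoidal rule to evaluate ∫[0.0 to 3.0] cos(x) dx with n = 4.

f(x) = cos(x)
a = 0.0, b = 3.0, n = 4
h = (b - a)/n = 0.750000

Trapezoidal rule: (h/2)[f(x₀) + 2f(x₁) + 2f(x₂) + ... + f(xₙ)]

x_0 = 0.0000, f(x_0) = 1.000000, coefficient = 1
x_1 = 0.7500, f(x_1) = 0.731689, coefficient = 2
x_2 = 1.5000, f(x_2) = 0.070737, coefficient = 2
x_3 = 2.2500, f(x_3) = -0.628174, coefficient = 2
x_4 = 3.0000, f(x_4) = -0.989992, coefficient = 1

I ≈ (0.750000/2) × 0.358512 = 0.134442
Exact value: 0.141120
Error: 0.006678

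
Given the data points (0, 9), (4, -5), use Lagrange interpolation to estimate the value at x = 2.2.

Lagrange interpolation formula:
P(x) = Σ yᵢ × Lᵢ(x)
where Lᵢ(x) = Π_{j≠i} (x - xⱼ)/(xᵢ - xⱼ)

L_0(2.2) = (2.2 - 4)/(0 - 4) = 0.450000
L_1(2.2) = (2.2 - 0)/(4 - 0) = 0.550000

P(2.2) = 9×L_0(2.2) + (-5)×L_1(2.2)
P(2.2) = 1.300000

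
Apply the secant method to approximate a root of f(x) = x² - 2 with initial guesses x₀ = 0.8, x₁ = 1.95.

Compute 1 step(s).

f(x) = x² - 2
x₀ = 0.8, x₁ = 1.95

Secant formula: x_{n+1} = x_n - f(x_n)(x_n - x_{n-1})/(f(x_n) - f(x_{n-1}))

Iteration 1:
  f(0.800000) = -1.360000
  f(1.950000) = 1.802500
  x_2 = 1.950000 - 1.802500×(1.950000 - 0.800000)/(1.802500 - (-1.360000))
       = 1.294545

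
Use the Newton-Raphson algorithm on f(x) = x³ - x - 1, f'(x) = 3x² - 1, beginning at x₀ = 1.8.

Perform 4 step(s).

f(x) = x³ - x - 1
f'(x) = 3x² - 1
x₀ = 1.8

Newton-Raphson formula: x_{n+1} = x_n - f(x_n)/f'(x_n)

Iteration 1:
  f(1.800000) = 3.032000
  f'(1.800000) = 8.720000
  x_1 = 1.800000 - 3.032000/8.720000 = 1.452294
Iteration 2:
  f(1.452294) = 0.610821
  f'(1.452294) = 5.327470
  x_2 = 1.452294 - 0.610821/5.327470 = 1.337639
Iteration 3:
  f(1.337639) = 0.055767
  f'(1.337639) = 4.367831
  x_3 = 1.337639 - 0.055767/4.367831 = 1.324871
Iteration 4:
  f(1.324871) = 0.000652
  f'(1.324871) = 4.265848
  x_4 = 1.324871 - 0.000652/4.265848 = 1.324718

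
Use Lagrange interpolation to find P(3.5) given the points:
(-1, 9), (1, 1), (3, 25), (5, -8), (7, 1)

Lagrange interpolation formula:
P(x) = Σ yᵢ × Lᵢ(x)
where Lᵢ(x) = Π_{j≠i} (x - xⱼ)/(xᵢ - xⱼ)

L_0(3.5) = (3.5 - 1)/(-1 - 1) × (3.5 - 3)/(-1 - 3) × (3.5 - 5)/(-1 - 5) × (3.5 - 7)/(-1 - 7) = 0.017090
L_1(3.5) = (3.5 - (-1))/(1 - (-1)) × (3.5 - 3)/(1 - 3) × (3.5 - 5)/(1 - 5) × (3.5 - 7)/(1 - 7) = -0.123047
L_2(3.5) = (3.5 - (-1))/(3 - (-1)) × (3.5 - 1)/(3 - 1) × (3.5 - 5)/(3 - 5) × (3.5 - 7)/(3 - 7) = 0.922852
L_3(3.5) = (3.5 - (-1))/(5 - (-1)) × (3.5 - 1)/(5 - 1) × (3.5 - 3)/(5 - 3) × (3.5 - 7)/(5 - 7) = 0.205078
L_4(3.5) = (3.5 - (-1))/(7 - (-1)) × (3.5 - 1)/(7 - 1) × (3.5 - 3)/(7 - 3) × (3.5 - 5)/(7 - 5) = -0.021973

P(3.5) = 9×L_0(3.5) + 1×L_1(3.5) + 25×L_2(3.5) + (-8)×L_3(3.5) + 1×L_4(3.5)
P(3.5) = 21.439453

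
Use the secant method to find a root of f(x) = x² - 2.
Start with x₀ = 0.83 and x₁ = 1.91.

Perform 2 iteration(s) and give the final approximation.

f(x) = x² - 2
x₀ = 0.83, x₁ = 1.91

Secant formula: x_{n+1} = x_n - f(x_n)(x_n - x_{n-1})/(f(x_n) - f(x_{n-1}))

Iteration 1:
  f(0.830000) = -1.311100
  f(1.910000) = 1.648100
  x_2 = 1.910000 - 1.648100×(1.910000 - 0.830000)/(1.648100 - (-1.311100))
       = 1.308504
Iteration 2:
  f(1.910000) = 1.648100
  f(1.308504) = -0.287818
  x_3 = 1.308504 - (-0.287818)×(1.308504 - 1.910000)/(-0.287818 - 1.648100)
       = 1.397930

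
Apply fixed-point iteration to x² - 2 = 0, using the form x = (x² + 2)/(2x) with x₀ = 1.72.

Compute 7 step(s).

Equation: x² - 2 = 0
Fixed-point form: x = (x² + 2)/(2x)
x₀ = 1.72

x_1 = g(1.720000) = 1.441395
x_2 = g(1.441395) = 1.414470
x_3 = g(1.414470) = 1.414214
x_4 = g(1.414214) = 1.414214
x_5 = g(1.414214) = 1.414214
x_6 = g(1.414214) = 1.414214
x_7 = g(1.414214) = 1.414214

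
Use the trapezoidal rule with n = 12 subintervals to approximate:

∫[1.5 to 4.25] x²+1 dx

f(x) = x²+1
a = 1.5, b = 4.25, n = 12
h = (b - a)/n = 0.229167

Trapezoidal rule: (h/2)[f(x₀) + 2f(x₁) + 2f(x₂) + ... + f(xₙ)]

x_0 = 1.5000, f(x_0) = 3.250000, coefficient = 1
x_1 = 1.7292, f(x_1) = 3.990017, coefficient = 2
x_2 = 1.9583, f(x_2) = 4.835069, coefficient = 2
x_3 = 2.1875, f(x_3) = 5.785156, coefficient = 2
x_4 = 2.4167, f(x_4) = 6.840278, coefficient = 2
x_5 = 2.6458, f(x_5) = 8.000434, coefficient = 2
x_6 = 2.8750, f(x_6) = 9.265625, coefficient = 2
x_7 = 3.1042, f(x_7) = 10.635851, coefficient = 2
x_8 = 3.3333, f(x_8) = 12.111111, coefficient = 2
x_9 = 3.5625, f(x_9) = 13.691406, coefficient = 2
x_10 = 3.7917, f(x_10) = 15.376736, coefficient = 2
x_11 = 4.0208, f(x_11) = 17.167101, coefficient = 2
x_12 = 4.2500, f(x_12) = 19.062500, coefficient = 1

I ≈ (0.229167/2) × 237.710069 = 27.237612
Exact value: 27.213542
Error: 0.024070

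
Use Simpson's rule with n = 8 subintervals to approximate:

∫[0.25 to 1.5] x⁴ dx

f(x) = x⁴
a = 0.25, b = 1.5, n = 8
h = (b - a)/n = 0.156250

Simpson's rule: (h/3)[f(x₀) + 4f(x₁) + 2f(x₂) + ... + f(xₙ)]

x_0 = 0.2500, f(x_0) = 0.003906, coefficient = 1
x_1 = 0.4062, f(x_1) = 0.027238, coefficient = 4
x_2 = 0.5625, f(x_2) = 0.100113, coefficient = 2
x_3 = 0.7188, f(x_3) = 0.266877, coefficient = 4
x_4 = 0.8750, f(x_4) = 0.586182, coefficient = 2
x_5 = 1.0312, f(x_5) = 1.130982, coefficient = 4
x_6 = 1.1875, f(x_6) = 1.988541, coefficient = 2
x_7 = 1.3438, f(x_7) = 3.260423, coefficient = 4
x_8 = 1.5000, f(x_8) = 5.062500, coefficient = 1

I ≈ (0.156250/3) × 29.158157 = 1.518654
Exact value: 1.518555
Error: 0.000099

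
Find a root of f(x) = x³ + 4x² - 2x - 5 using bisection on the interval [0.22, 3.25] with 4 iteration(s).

f(x) = x³ + 4x² - 2x - 5
Initial interval: [0.22, 3.25]

Iteration 1:
  c_1 = (0.220000 + 3.250000)/2 = 1.735000
  f(c_1) = f(1.735000) = 8.793640
  f(a) × f(c) < 0, new interval: [0.220000, 1.735000]
Iteration 2:
  c_2 = (0.220000 + 1.735000)/2 = 0.977500
  f(c_2) = f(0.977500) = -2.198968
  f(a) × f(c) ≥ 0, new interval: [0.977500, 1.735000]
Iteration 3:
  c_3 = (0.977500 + 1.735000)/2 = 1.356250
  f(c_3) = f(1.356250) = 2.139862
  f(a) × f(c) < 0, new interval: [0.977500, 1.356250]
Iteration 4:
  c_4 = (0.977500 + 1.356250)/2 = 1.166875
  f(c_4) = f(1.166875) = -0.298547
  f(a) × f(c) ≥ 0, new interval: [1.166875, 1.356250]

After 4 iteration(s), the approximation is c_4 = 1.166875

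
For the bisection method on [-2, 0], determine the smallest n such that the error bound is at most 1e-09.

We need (b-a)/2^n ≤ 1e-09
(0 - (-2))/2^n ≤ 1e-09
2/2^n ≤ 1e-09
2^n ≥ 2000000000
n ≥ log₂(2000000000) = 30.90
n ≥ 31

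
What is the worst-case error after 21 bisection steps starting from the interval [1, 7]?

Bisection error bound: |error| ≤ (b-a)/2^n
|error| ≤ (7 - 1)/2^21 = 6/2^21
|error| ≤ 0.0000028610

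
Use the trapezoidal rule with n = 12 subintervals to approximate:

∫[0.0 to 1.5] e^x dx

f(x) = e^x
a = 0.0, b = 1.5, n = 12
h = (b - a)/n = 0.125000

Trapezoidal rule: (h/2)[f(x₀) + 2f(x₁) + 2f(x₂) + ... + f(xₙ)]

x_0 = 0.0000, f(x_0) = 1.000000, coefficient = 1
x_1 = 0.1250, f(x_1) = 1.133148, coefficient = 2
x_2 = 0.2500, f(x_2) = 1.284025, coefficient = 2
x_3 = 0.3750, f(x_3) = 1.454991, coefficient = 2
x_4 = 0.5000, f(x_4) = 1.648721, coefficient = 2
x_5 = 0.6250, f(x_5) = 1.868246, coefficient = 2
x_6 = 0.7500, f(x_6) = 2.117000, coefficient = 2
x_7 = 0.8750, f(x_7) = 2.398875, coefficient = 2
x_8 = 1.0000, f(x_8) = 2.718282, coefficient = 2
x_9 = 1.1250, f(x_9) = 3.080217, coefficient = 2
x_10 = 1.2500, f(x_10) = 3.490343, coefficient = 2
x_11 = 1.3750, f(x_11) = 3.955077, coefficient = 2
x_12 = 1.5000, f(x_12) = 4.481689, coefficient = 1

I ≈ (0.125000/2) × 55.779541 = 3.486221
Exact value: 3.481689
Error: 0.004532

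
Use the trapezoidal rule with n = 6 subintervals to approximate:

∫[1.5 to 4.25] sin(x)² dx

f(x) = sin(x)²
a = 1.5, b = 4.25, n = 6
h = (b - a)/n = 0.458333

Trapezoidal rule: (h/2)[f(x₀) + 2f(x₁) + 2f(x₂) + ... + f(xₙ)]

x_0 = 1.5000, f(x_0) = 0.994996, coefficient = 1
x_1 = 1.9583, f(x_1) = 0.857185, coefficient = 2
x_2 = 2.4167, f(x_2) = 0.439675, coefficient = 2
x_3 = 2.8750, f(x_3) = 0.069404, coefficient = 2
x_4 = 3.3333, f(x_4) = 0.036316, coefficient = 2
x_5 = 3.7917, f(x_5) = 0.366322, coefficient = 2
x_6 = 4.2500, f(x_6) = 0.801006, coefficient = 1

I ≈ (0.458333/2) × 5.333805 = 1.222330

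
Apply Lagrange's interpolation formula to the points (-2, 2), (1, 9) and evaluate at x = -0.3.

Lagrange interpolation formula:
P(x) = Σ yᵢ × Lᵢ(x)
where Lᵢ(x) = Π_{j≠i} (x - xⱼ)/(xᵢ - xⱼ)

L_0(-0.3) = (-0.3 - 1)/(-2 - 1) = 0.433333
L_1(-0.3) = (-0.3 - (-2))/(1 - (-2)) = 0.566667

P(-0.3) = 2×L_0(-0.3) + 9×L_1(-0.3)
P(-0.3) = 5.966667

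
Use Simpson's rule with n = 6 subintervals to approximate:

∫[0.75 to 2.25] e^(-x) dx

f(x) = e^(-x)
a = 0.75, b = 2.25, n = 6
h = (b - a)/n = 0.250000

Simpson's rule: (h/3)[f(x₀) + 4f(x₁) + 2f(x₂) + ... + f(xₙ)]

x_0 = 0.7500, f(x_0) = 0.472367, coefficient = 1
x_1 = 1.0000, f(x_1) = 0.367879, coefficient = 4
x_2 = 1.2500, f(x_2) = 0.286505, coefficient = 2
x_3 = 1.5000, f(x_3) = 0.223130, coefficient = 4
x_4 = 1.7500, f(x_4) = 0.173774, coefficient = 2
x_5 = 2.0000, f(x_5) = 0.135335, coefficient = 4
x_6 = 2.2500, f(x_6) = 0.105399, coefficient = 1

I ≈ (0.250000/3) × 4.403703 = 0.366975
Exact value: 0.366967
Error: 0.000008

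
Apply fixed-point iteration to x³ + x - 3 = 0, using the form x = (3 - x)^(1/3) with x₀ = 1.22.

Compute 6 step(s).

Equation: x³ + x - 3 = 0
Fixed-point form: x = (3 - x)^(1/3)
x₀ = 1.22

x_1 = g(1.220000) = 1.211918
x_2 = g(1.211918) = 1.213750
x_3 = g(1.213750) = 1.213335
x_4 = g(1.213335) = 1.213429
x_5 = g(1.213429) = 1.213408
x_6 = g(1.213408) = 1.213413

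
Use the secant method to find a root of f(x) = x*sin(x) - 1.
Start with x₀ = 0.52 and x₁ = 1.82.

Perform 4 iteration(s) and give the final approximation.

f(x) = x*sin(x) - 1
x₀ = 0.52, x₁ = 1.82

Secant formula: x_{n+1} = x_n - f(x_n)(x_n - x_{n-1})/(f(x_n) - f(x_{n-1}))

Iteration 1:
  f(0.520000) = -0.741622
  f(1.820000) = 0.763779
  x_2 = 1.820000 - 0.763779×(1.820000 - 0.520000)/(0.763779 - (-0.741622))
       = 1.160433
Iteration 2:
  f(1.820000) = 0.763779
  f(1.160433) = 0.064090
  x_3 = 1.160433 - 0.064090×(1.160433 - 1.820000)/(0.064090 - 0.763779)
       = 1.100019
Iteration 3:
  f(1.160433) = 0.064090
  f(1.100019) = -0.019646
  x_4 = 1.100019 - (-0.019646)×(1.100019 - 1.160433)/(-0.019646 - 0.064090)
       = 1.114193
Iteration 4:
  f(1.100019) = -0.019646
  f(1.114193) = 0.000050
  x_5 = 1.114193 - 0.000050×(1.114193 - 1.100019)/(0.000050 - (-0.019646))
       = 1.114157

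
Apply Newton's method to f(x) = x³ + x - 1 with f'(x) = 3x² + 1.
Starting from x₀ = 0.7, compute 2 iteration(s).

f(x) = x³ + x - 1
f'(x) = 3x² + 1
x₀ = 0.7

Newton-Raphson formula: x_{n+1} = x_n - f(x_n)/f'(x_n)

Iteration 1:
  f(0.700000) = 0.043000
  f'(0.700000) = 2.470000
  x_1 = 0.700000 - 0.043000/2.470000 = 0.682591
Iteration 2:
  f(0.682591) = 0.000631
  f'(0.682591) = 2.397792
  x_2 = 0.682591 - 0.000631/2.397792 = 0.682328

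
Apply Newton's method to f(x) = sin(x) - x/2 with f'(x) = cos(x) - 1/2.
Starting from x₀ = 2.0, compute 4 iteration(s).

f(x) = sin(x) - x/2
f'(x) = cos(x) - 1/2
x₀ = 2.0

Newton-Raphson formula: x_{n+1} = x_n - f(x_n)/f'(x_n)

Iteration 1:
  f(2.000000) = -0.090703
  f'(2.000000) = -0.916147
  x_1 = 2.000000 - (-0.090703)/(-0.916147) = 1.900996
Iteration 2:
  f(1.900996) = -0.004520
  f'(1.900996) = -0.824232
  x_2 = 1.900996 - (-0.004520)/(-0.824232) = 1.895512
Iteration 3:
  f(1.895512) = -0.000014
  f'(1.895512) = -0.819039
  x_3 = 1.895512 - (-0.000014)/(-0.819039) = 1.895494
Iteration 4:
  f(1.895494) = 0.000000
  f'(1.895494) = -0.819023
  x_4 = 1.895494 - 0.000000/(-0.819023) = 1.895494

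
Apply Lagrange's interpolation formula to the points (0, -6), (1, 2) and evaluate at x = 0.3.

Lagrange interpolation formula:
P(x) = Σ yᵢ × Lᵢ(x)
where Lᵢ(x) = Π_{j≠i} (x - xⱼ)/(xᵢ - xⱼ)

L_0(0.3) = (0.3 - 1)/(0 - 1) = 0.700000
L_1(0.3) = (0.3 - 0)/(1 - 0) = 0.300000

P(0.3) = (-6)×L_0(0.3) + 2×L_1(0.3)
P(0.3) = -3.600000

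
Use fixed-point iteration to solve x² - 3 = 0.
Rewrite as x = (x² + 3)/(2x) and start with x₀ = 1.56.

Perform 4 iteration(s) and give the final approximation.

Equation: x² - 3 = 0
Fixed-point form: x = (x² + 3)/(2x)
x₀ = 1.56

x_1 = g(1.560000) = 1.741538
x_2 = g(1.741538) = 1.732077
x_3 = g(1.732077) = 1.732051
x_4 = g(1.732051) = 1.732051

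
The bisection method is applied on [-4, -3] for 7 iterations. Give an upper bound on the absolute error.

Bisection error bound: |error| ≤ (b-a)/2^n
|error| ≤ (-3 - (-4))/2^7 = 1/2^7
|error| ≤ 0.0078125000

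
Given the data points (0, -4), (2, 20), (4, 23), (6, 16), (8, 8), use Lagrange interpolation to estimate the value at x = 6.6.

Lagrange interpolation formula:
P(x) = Σ yᵢ × Lᵢ(x)
where Lᵢ(x) = Π_{j≠i} (x - xⱼ)/(xᵢ - xⱼ)

L_0(6.6) = (6.6 - 2)/(0 - 2) × (6.6 - 4)/(0 - 4) × (6.6 - 6)/(0 - 6) × (6.6 - 8)/(0 - 8) = -0.026162
L_1(6.6) = (6.6 - 0)/(2 - 0) × (6.6 - 4)/(2 - 4) × (6.6 - 6)/(2 - 6) × (6.6 - 8)/(2 - 8) = 0.150150
L_2(6.6) = (6.6 - 0)/(4 - 0) × (6.6 - 2)/(4 - 2) × (6.6 - 6)/(4 - 6) × (6.6 - 8)/(4 - 8) = -0.398475
L_3(6.6) = (6.6 - 0)/(6 - 0) × (6.6 - 2)/(6 - 2) × (6.6 - 4)/(6 - 4) × (6.6 - 8)/(6 - 8) = 1.151150
L_4(6.6) = (6.6 - 0)/(8 - 0) × (6.6 - 2)/(8 - 2) × (6.6 - 4)/(8 - 4) × (6.6 - 6)/(8 - 6) = 0.123337

P(6.6) = (-4)×L_0(6.6) + 20×L_1(6.6) + 23×L_2(6.6) + 16×L_3(6.6) + 8×L_4(6.6)
P(6.6) = 13.347825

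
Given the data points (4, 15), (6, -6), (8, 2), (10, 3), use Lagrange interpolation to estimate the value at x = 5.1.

Lagrange interpolation formula:
P(x) = Σ yᵢ × Lᵢ(x)
where Lᵢ(x) = Π_{j≠i} (x - xⱼ)/(xᵢ - xⱼ)

L_0(5.1) = (5.1 - 6)/(4 - 6) × (5.1 - 8)/(4 - 8) × (5.1 - 10)/(4 - 10) = 0.266438
L_1(5.1) = (5.1 - 4)/(6 - 4) × (5.1 - 8)/(6 - 8) × (5.1 - 10)/(6 - 10) = 0.976937
L_2(5.1) = (5.1 - 4)/(8 - 4) × (5.1 - 6)/(8 - 6) × (5.1 - 10)/(8 - 10) = -0.303188
L_3(5.1) = (5.1 - 4)/(10 - 4) × (5.1 - 6)/(10 - 6) × (5.1 - 8)/(10 - 8) = 0.059813

P(5.1) = 15×L_0(5.1) + (-6)×L_1(5.1) + 2×L_2(5.1) + 3×L_3(5.1)
P(5.1) = -2.292000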